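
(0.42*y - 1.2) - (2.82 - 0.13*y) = 0.55*y - 4.02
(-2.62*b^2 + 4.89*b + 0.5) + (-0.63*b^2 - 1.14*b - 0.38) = -3.25*b^2 + 3.75*b + 0.12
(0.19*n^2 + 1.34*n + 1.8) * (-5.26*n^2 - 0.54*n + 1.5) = -0.9994*n^4 - 7.151*n^3 - 9.9066*n^2 + 1.038*n + 2.7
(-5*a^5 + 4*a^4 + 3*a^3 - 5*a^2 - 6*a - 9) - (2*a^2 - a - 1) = -5*a^5 + 4*a^4 + 3*a^3 - 7*a^2 - 5*a - 8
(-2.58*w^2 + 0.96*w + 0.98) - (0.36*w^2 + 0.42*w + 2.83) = -2.94*w^2 + 0.54*w - 1.85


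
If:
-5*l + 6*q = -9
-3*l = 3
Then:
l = -1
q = -7/3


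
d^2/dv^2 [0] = 0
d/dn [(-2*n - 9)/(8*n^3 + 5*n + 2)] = (-16*n^3 - 10*n + (2*n + 9)*(24*n^2 + 5) - 4)/(8*n^3 + 5*n + 2)^2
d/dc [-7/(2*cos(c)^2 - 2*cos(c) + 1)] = 14*(sin(c) - sin(2*c))/(2*cos(c) - cos(2*c) - 2)^2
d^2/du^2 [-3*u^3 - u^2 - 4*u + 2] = -18*u - 2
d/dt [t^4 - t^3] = t^2*(4*t - 3)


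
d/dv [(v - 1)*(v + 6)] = 2*v + 5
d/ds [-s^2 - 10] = -2*s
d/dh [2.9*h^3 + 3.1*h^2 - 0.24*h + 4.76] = 8.7*h^2 + 6.2*h - 0.24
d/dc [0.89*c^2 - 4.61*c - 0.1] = 1.78*c - 4.61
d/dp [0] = 0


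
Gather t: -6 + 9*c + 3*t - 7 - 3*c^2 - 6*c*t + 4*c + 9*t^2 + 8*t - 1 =-3*c^2 + 13*c + 9*t^2 + t*(11 - 6*c) - 14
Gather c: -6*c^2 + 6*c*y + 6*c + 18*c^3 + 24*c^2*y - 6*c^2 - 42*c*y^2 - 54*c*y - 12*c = 18*c^3 + c^2*(24*y - 12) + c*(-42*y^2 - 48*y - 6)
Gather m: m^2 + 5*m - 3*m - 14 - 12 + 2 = m^2 + 2*m - 24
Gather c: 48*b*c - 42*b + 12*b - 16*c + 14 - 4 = -30*b + c*(48*b - 16) + 10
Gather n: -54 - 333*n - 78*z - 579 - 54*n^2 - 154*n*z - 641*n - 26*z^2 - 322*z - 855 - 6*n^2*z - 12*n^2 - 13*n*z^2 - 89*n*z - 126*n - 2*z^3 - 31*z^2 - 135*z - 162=n^2*(-6*z - 66) + n*(-13*z^2 - 243*z - 1100) - 2*z^3 - 57*z^2 - 535*z - 1650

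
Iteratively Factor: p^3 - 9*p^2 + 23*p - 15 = (p - 5)*(p^2 - 4*p + 3) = (p - 5)*(p - 1)*(p - 3)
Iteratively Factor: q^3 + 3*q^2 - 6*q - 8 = (q - 2)*(q^2 + 5*q + 4) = (q - 2)*(q + 4)*(q + 1)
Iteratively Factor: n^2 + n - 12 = (n - 3)*(n + 4)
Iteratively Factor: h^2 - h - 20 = (h + 4)*(h - 5)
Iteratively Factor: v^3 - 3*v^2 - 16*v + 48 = (v - 3)*(v^2 - 16) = (v - 3)*(v + 4)*(v - 4)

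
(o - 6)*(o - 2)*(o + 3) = o^3 - 5*o^2 - 12*o + 36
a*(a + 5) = a^2 + 5*a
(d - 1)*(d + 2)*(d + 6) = d^3 + 7*d^2 + 4*d - 12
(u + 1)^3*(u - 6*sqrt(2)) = u^4 - 6*sqrt(2)*u^3 + 3*u^3 - 18*sqrt(2)*u^2 + 3*u^2 - 18*sqrt(2)*u + u - 6*sqrt(2)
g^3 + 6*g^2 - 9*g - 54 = (g - 3)*(g + 3)*(g + 6)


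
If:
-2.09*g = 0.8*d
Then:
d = -2.6125*g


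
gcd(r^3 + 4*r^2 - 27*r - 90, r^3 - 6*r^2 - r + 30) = r - 5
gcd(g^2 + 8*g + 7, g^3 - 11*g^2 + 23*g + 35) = g + 1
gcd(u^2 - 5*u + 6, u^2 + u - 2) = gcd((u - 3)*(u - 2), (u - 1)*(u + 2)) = 1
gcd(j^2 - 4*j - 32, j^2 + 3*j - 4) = j + 4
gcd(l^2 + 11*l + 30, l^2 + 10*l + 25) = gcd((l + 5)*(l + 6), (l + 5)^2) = l + 5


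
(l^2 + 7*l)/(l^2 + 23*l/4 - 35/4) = 4*l/(4*l - 5)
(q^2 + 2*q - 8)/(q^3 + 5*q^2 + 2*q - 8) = (q - 2)/(q^2 + q - 2)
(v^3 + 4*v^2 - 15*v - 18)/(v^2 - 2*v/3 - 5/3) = 3*(v^2 + 3*v - 18)/(3*v - 5)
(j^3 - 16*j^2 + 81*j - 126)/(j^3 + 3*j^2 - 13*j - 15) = (j^2 - 13*j + 42)/(j^2 + 6*j + 5)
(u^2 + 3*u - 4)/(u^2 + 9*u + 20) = (u - 1)/(u + 5)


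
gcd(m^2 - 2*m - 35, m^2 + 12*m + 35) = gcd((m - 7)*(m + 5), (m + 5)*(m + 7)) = m + 5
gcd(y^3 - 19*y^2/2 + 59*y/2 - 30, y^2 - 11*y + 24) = y - 3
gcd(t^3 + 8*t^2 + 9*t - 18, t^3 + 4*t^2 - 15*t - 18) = t + 6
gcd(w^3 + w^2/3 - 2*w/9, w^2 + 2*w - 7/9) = w - 1/3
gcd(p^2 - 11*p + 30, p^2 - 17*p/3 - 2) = p - 6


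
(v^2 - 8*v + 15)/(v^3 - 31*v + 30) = (v - 3)/(v^2 + 5*v - 6)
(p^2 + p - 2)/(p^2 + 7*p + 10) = (p - 1)/(p + 5)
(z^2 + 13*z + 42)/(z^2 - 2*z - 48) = (z + 7)/(z - 8)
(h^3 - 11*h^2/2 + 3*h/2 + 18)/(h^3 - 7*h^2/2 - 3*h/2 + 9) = (h - 4)/(h - 2)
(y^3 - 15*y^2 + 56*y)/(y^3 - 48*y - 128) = y*(y - 7)/(y^2 + 8*y + 16)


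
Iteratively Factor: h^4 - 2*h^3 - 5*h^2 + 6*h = (h - 3)*(h^3 + h^2 - 2*h) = (h - 3)*(h + 2)*(h^2 - h) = (h - 3)*(h - 1)*(h + 2)*(h)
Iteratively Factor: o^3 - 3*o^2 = (o)*(o^2 - 3*o) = o*(o - 3)*(o)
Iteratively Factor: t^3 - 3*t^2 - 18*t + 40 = (t - 2)*(t^2 - t - 20) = (t - 5)*(t - 2)*(t + 4)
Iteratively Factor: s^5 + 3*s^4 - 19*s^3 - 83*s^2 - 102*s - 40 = (s + 2)*(s^4 + s^3 - 21*s^2 - 41*s - 20) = (s + 2)*(s + 4)*(s^3 - 3*s^2 - 9*s - 5) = (s - 5)*(s + 2)*(s + 4)*(s^2 + 2*s + 1) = (s - 5)*(s + 1)*(s + 2)*(s + 4)*(s + 1)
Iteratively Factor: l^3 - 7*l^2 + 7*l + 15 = (l - 5)*(l^2 - 2*l - 3) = (l - 5)*(l - 3)*(l + 1)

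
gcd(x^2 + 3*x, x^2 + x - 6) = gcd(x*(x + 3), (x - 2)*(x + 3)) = x + 3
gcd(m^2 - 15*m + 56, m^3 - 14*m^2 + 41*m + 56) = m^2 - 15*m + 56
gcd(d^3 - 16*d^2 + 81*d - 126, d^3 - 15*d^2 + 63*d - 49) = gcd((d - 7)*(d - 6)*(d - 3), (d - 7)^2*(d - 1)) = d - 7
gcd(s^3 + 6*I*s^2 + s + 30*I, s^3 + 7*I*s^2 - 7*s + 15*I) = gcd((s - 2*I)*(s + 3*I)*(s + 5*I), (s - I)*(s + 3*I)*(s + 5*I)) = s^2 + 8*I*s - 15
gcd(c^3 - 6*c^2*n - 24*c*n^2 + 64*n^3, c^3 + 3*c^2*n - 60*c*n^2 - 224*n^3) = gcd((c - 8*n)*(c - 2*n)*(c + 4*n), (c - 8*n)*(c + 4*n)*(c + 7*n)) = c^2 - 4*c*n - 32*n^2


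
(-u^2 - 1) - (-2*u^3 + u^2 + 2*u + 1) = 2*u^3 - 2*u^2 - 2*u - 2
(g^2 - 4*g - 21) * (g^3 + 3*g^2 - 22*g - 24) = g^5 - g^4 - 55*g^3 + g^2 + 558*g + 504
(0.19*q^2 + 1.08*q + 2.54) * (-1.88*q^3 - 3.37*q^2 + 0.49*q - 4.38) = -0.3572*q^5 - 2.6707*q^4 - 8.3217*q^3 - 8.8628*q^2 - 3.4858*q - 11.1252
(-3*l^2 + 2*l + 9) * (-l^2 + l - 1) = 3*l^4 - 5*l^3 - 4*l^2 + 7*l - 9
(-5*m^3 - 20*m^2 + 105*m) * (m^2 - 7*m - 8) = -5*m^5 + 15*m^4 + 285*m^3 - 575*m^2 - 840*m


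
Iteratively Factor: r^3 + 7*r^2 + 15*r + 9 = (r + 3)*(r^2 + 4*r + 3) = (r + 1)*(r + 3)*(r + 3)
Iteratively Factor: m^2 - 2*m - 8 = (m + 2)*(m - 4)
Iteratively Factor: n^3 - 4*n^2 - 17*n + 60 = (n + 4)*(n^2 - 8*n + 15) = (n - 3)*(n + 4)*(n - 5)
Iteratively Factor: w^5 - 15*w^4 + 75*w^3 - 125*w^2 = (w)*(w^4 - 15*w^3 + 75*w^2 - 125*w) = w^2*(w^3 - 15*w^2 + 75*w - 125) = w^2*(w - 5)*(w^2 - 10*w + 25) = w^2*(w - 5)^2*(w - 5)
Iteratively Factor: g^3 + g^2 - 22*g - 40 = (g + 4)*(g^2 - 3*g - 10) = (g - 5)*(g + 4)*(g + 2)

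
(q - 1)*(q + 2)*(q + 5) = q^3 + 6*q^2 + 3*q - 10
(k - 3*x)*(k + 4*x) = k^2 + k*x - 12*x^2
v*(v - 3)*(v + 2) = v^3 - v^2 - 6*v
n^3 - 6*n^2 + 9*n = n*(n - 3)^2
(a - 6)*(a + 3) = a^2 - 3*a - 18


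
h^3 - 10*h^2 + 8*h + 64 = (h - 8)*(h - 4)*(h + 2)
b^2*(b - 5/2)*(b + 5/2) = b^4 - 25*b^2/4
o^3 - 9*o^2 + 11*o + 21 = (o - 7)*(o - 3)*(o + 1)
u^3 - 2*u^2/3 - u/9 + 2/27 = (u - 2/3)*(u - 1/3)*(u + 1/3)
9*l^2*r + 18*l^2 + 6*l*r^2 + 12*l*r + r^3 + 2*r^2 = (3*l + r)^2*(r + 2)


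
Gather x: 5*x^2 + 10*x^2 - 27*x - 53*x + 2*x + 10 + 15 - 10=15*x^2 - 78*x + 15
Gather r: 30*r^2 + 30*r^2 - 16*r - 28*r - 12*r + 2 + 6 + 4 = 60*r^2 - 56*r + 12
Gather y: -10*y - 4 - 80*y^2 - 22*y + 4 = -80*y^2 - 32*y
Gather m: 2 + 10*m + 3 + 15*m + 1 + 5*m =30*m + 6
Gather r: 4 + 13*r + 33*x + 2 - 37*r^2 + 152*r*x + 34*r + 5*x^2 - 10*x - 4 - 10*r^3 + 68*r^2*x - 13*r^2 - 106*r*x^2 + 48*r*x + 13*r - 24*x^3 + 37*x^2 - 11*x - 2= -10*r^3 + r^2*(68*x - 50) + r*(-106*x^2 + 200*x + 60) - 24*x^3 + 42*x^2 + 12*x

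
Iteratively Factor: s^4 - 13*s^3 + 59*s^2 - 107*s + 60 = (s - 3)*(s^3 - 10*s^2 + 29*s - 20) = (s - 4)*(s - 3)*(s^2 - 6*s + 5) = (s - 4)*(s - 3)*(s - 1)*(s - 5)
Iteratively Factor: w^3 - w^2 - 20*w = (w)*(w^2 - w - 20) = w*(w + 4)*(w - 5)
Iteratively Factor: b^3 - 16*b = (b - 4)*(b^2 + 4*b) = (b - 4)*(b + 4)*(b)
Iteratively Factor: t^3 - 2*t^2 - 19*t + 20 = (t - 5)*(t^2 + 3*t - 4) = (t - 5)*(t + 4)*(t - 1)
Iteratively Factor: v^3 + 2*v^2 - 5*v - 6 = (v + 3)*(v^2 - v - 2) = (v - 2)*(v + 3)*(v + 1)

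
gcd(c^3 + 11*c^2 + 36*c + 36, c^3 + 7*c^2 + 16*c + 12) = c^2 + 5*c + 6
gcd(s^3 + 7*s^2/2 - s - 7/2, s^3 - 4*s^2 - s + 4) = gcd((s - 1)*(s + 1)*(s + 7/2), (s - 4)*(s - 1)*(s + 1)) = s^2 - 1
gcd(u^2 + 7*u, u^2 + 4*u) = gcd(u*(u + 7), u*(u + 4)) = u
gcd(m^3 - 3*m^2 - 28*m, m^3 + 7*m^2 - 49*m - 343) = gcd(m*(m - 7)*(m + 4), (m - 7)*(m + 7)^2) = m - 7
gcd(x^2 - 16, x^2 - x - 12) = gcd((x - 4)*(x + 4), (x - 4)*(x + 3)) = x - 4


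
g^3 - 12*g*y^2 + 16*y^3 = (g - 2*y)^2*(g + 4*y)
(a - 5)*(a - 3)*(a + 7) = a^3 - a^2 - 41*a + 105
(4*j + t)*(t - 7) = 4*j*t - 28*j + t^2 - 7*t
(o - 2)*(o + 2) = o^2 - 4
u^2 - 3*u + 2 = (u - 2)*(u - 1)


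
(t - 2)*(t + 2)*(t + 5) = t^3 + 5*t^2 - 4*t - 20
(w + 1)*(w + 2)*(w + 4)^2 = w^4 + 11*w^3 + 42*w^2 + 64*w + 32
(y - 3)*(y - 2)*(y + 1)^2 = y^4 - 3*y^3 - 3*y^2 + 7*y + 6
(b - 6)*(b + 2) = b^2 - 4*b - 12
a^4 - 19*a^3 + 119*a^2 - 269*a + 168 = (a - 8)*(a - 7)*(a - 3)*(a - 1)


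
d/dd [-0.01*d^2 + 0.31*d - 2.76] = 0.31 - 0.02*d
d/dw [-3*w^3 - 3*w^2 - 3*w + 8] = -9*w^2 - 6*w - 3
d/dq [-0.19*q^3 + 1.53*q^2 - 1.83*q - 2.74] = -0.57*q^2 + 3.06*q - 1.83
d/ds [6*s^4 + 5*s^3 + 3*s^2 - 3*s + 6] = 24*s^3 + 15*s^2 + 6*s - 3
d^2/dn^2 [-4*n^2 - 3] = -8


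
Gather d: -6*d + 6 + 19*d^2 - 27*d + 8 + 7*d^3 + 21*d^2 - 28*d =7*d^3 + 40*d^2 - 61*d + 14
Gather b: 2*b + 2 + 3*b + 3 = 5*b + 5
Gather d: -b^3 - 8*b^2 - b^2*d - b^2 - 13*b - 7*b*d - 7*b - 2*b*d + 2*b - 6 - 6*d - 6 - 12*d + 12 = -b^3 - 9*b^2 - 18*b + d*(-b^2 - 9*b - 18)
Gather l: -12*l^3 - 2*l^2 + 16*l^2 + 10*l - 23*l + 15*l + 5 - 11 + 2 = -12*l^3 + 14*l^2 + 2*l - 4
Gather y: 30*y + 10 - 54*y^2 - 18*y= -54*y^2 + 12*y + 10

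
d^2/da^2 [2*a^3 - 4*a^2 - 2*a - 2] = 12*a - 8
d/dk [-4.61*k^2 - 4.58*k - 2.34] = -9.22*k - 4.58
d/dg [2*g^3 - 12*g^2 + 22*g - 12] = 6*g^2 - 24*g + 22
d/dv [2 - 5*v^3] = -15*v^2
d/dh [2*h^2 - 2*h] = 4*h - 2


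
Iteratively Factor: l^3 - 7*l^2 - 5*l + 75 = (l - 5)*(l^2 - 2*l - 15) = (l - 5)^2*(l + 3)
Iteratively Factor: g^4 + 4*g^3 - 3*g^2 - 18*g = (g - 2)*(g^3 + 6*g^2 + 9*g) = (g - 2)*(g + 3)*(g^2 + 3*g) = (g - 2)*(g + 3)^2*(g)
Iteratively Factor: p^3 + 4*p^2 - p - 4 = (p + 4)*(p^2 - 1) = (p + 1)*(p + 4)*(p - 1)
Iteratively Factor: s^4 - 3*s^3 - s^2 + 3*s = (s + 1)*(s^3 - 4*s^2 + 3*s) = s*(s + 1)*(s^2 - 4*s + 3) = s*(s - 1)*(s + 1)*(s - 3)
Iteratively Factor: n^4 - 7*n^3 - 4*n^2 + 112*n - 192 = (n + 4)*(n^3 - 11*n^2 + 40*n - 48) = (n - 4)*(n + 4)*(n^2 - 7*n + 12) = (n - 4)^2*(n + 4)*(n - 3)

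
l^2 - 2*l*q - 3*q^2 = (l - 3*q)*(l + q)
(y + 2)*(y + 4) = y^2 + 6*y + 8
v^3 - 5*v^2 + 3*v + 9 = (v - 3)^2*(v + 1)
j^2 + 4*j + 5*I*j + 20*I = (j + 4)*(j + 5*I)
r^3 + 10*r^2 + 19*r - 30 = (r - 1)*(r + 5)*(r + 6)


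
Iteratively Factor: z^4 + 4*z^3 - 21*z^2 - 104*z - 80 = (z + 1)*(z^3 + 3*z^2 - 24*z - 80) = (z - 5)*(z + 1)*(z^2 + 8*z + 16) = (z - 5)*(z + 1)*(z + 4)*(z + 4)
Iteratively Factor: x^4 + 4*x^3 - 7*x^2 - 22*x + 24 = (x + 3)*(x^3 + x^2 - 10*x + 8) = (x - 2)*(x + 3)*(x^2 + 3*x - 4) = (x - 2)*(x + 3)*(x + 4)*(x - 1)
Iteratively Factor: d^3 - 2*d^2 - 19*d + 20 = (d - 5)*(d^2 + 3*d - 4) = (d - 5)*(d - 1)*(d + 4)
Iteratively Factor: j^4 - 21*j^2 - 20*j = (j - 5)*(j^3 + 5*j^2 + 4*j) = j*(j - 5)*(j^2 + 5*j + 4) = j*(j - 5)*(j + 4)*(j + 1)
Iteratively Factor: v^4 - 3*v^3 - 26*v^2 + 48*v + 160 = (v + 4)*(v^3 - 7*v^2 + 2*v + 40) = (v - 5)*(v + 4)*(v^2 - 2*v - 8) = (v - 5)*(v + 2)*(v + 4)*(v - 4)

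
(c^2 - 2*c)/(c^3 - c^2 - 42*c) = (2 - c)/(-c^2 + c + 42)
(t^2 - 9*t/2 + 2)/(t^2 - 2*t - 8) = (t - 1/2)/(t + 2)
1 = 1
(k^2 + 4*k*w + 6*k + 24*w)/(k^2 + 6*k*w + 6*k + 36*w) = (k + 4*w)/(k + 6*w)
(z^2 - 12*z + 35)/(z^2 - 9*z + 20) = (z - 7)/(z - 4)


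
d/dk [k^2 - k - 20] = 2*k - 1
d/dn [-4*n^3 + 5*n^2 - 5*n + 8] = -12*n^2 + 10*n - 5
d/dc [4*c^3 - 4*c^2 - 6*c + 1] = 12*c^2 - 8*c - 6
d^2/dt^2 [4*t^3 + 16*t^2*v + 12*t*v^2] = 24*t + 32*v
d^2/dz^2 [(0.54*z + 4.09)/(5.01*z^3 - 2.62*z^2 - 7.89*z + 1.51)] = (81.324324*z^5 + 1189.38402*z^4 - 808.873764*z^3 - 850.608678*z^2 + 334.456506*z + 554.450906)/(125.751501*z^9 - 197.286786*z^8 - 490.947435*z^7 + 717.113033*z^6 + 654.245343*z^5 - 816.337608*z^4 - 269.612658*z^3 + 264.080427*z^2 - 53.969967*z + 3.442951)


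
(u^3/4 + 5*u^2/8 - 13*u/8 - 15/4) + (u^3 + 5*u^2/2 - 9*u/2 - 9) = 5*u^3/4 + 25*u^2/8 - 49*u/8 - 51/4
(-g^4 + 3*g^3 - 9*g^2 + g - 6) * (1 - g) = g^5 - 4*g^4 + 12*g^3 - 10*g^2 + 7*g - 6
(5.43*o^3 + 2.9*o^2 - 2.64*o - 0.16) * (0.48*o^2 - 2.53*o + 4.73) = 2.6064*o^5 - 12.3459*o^4 + 17.0797*o^3 + 20.3194*o^2 - 12.0824*o - 0.7568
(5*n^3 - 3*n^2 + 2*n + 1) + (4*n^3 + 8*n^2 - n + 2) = 9*n^3 + 5*n^2 + n + 3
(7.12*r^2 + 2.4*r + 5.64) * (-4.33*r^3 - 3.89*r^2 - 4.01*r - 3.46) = -30.8296*r^5 - 38.0888*r^4 - 62.3084*r^3 - 56.1988*r^2 - 30.9204*r - 19.5144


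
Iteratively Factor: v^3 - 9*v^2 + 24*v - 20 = (v - 5)*(v^2 - 4*v + 4) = (v - 5)*(v - 2)*(v - 2)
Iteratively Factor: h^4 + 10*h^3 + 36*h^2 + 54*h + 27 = (h + 3)*(h^3 + 7*h^2 + 15*h + 9) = (h + 3)^2*(h^2 + 4*h + 3) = (h + 1)*(h + 3)^2*(h + 3)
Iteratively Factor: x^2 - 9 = (x - 3)*(x + 3)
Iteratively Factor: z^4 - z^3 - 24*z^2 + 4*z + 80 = (z - 5)*(z^3 + 4*z^2 - 4*z - 16) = (z - 5)*(z + 4)*(z^2 - 4) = (z - 5)*(z - 2)*(z + 4)*(z + 2)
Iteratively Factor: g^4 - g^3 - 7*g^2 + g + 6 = (g + 1)*(g^3 - 2*g^2 - 5*g + 6) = (g - 3)*(g + 1)*(g^2 + g - 2) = (g - 3)*(g - 1)*(g + 1)*(g + 2)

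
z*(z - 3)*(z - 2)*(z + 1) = z^4 - 4*z^3 + z^2 + 6*z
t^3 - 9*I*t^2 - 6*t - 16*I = (t - 8*I)*(t - 2*I)*(t + I)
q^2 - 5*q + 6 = (q - 3)*(q - 2)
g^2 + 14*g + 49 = (g + 7)^2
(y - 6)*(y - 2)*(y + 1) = y^3 - 7*y^2 + 4*y + 12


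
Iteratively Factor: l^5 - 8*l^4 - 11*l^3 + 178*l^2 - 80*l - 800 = (l - 4)*(l^4 - 4*l^3 - 27*l^2 + 70*l + 200) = (l - 5)*(l - 4)*(l^3 + l^2 - 22*l - 40) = (l - 5)*(l - 4)*(l + 4)*(l^2 - 3*l - 10) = (l - 5)^2*(l - 4)*(l + 4)*(l + 2)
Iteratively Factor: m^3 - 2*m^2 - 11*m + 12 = (m - 4)*(m^2 + 2*m - 3) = (m - 4)*(m + 3)*(m - 1)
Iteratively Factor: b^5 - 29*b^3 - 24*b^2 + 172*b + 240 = (b - 3)*(b^4 + 3*b^3 - 20*b^2 - 84*b - 80) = (b - 3)*(b + 2)*(b^3 + b^2 - 22*b - 40) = (b - 3)*(b + 2)^2*(b^2 - b - 20) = (b - 5)*(b - 3)*(b + 2)^2*(b + 4)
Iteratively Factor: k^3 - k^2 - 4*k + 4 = (k + 2)*(k^2 - 3*k + 2) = (k - 2)*(k + 2)*(k - 1)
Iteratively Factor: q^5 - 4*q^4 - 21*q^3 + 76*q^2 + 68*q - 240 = (q - 3)*(q^4 - q^3 - 24*q^2 + 4*q + 80) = (q - 3)*(q + 4)*(q^3 - 5*q^2 - 4*q + 20) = (q - 5)*(q - 3)*(q + 4)*(q^2 - 4) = (q - 5)*(q - 3)*(q + 2)*(q + 4)*(q - 2)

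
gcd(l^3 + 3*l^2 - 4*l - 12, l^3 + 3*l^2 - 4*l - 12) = l^3 + 3*l^2 - 4*l - 12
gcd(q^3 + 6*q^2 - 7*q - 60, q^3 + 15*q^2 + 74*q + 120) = q^2 + 9*q + 20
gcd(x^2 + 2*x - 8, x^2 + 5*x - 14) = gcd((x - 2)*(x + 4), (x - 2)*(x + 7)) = x - 2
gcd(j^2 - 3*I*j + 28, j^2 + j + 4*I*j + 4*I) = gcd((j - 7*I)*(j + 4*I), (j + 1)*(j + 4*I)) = j + 4*I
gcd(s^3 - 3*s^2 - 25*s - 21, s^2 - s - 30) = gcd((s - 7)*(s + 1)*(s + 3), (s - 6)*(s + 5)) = 1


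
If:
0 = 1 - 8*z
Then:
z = 1/8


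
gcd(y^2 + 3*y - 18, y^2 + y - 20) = 1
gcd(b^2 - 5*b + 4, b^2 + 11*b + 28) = 1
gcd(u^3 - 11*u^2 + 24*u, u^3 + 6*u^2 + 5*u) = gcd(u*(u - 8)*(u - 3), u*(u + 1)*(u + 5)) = u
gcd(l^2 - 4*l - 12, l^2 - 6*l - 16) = l + 2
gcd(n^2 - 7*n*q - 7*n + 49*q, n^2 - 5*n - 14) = n - 7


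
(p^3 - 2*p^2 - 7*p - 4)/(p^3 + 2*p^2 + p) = (p - 4)/p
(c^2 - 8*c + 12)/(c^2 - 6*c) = (c - 2)/c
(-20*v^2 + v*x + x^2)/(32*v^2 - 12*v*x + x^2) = (5*v + x)/(-8*v + x)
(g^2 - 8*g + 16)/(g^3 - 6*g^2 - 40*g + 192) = (g - 4)/(g^2 - 2*g - 48)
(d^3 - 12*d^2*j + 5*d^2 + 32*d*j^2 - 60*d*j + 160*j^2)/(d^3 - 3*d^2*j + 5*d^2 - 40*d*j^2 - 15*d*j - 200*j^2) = (d - 4*j)/(d + 5*j)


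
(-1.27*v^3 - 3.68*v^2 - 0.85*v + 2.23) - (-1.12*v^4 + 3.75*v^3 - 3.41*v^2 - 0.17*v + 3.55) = 1.12*v^4 - 5.02*v^3 - 0.27*v^2 - 0.68*v - 1.32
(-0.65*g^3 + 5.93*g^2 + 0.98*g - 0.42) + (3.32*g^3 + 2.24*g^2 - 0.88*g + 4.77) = 2.67*g^3 + 8.17*g^2 + 0.1*g + 4.35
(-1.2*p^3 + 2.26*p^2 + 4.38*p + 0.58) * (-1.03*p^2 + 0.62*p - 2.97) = 1.236*p^5 - 3.0718*p^4 + 0.453799999999999*p^3 - 4.594*p^2 - 12.649*p - 1.7226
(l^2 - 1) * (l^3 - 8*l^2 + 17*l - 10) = l^5 - 8*l^4 + 16*l^3 - 2*l^2 - 17*l + 10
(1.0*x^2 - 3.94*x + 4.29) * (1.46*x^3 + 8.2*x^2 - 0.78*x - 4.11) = 1.46*x^5 + 2.4476*x^4 - 26.8246*x^3 + 34.1412*x^2 + 12.8472*x - 17.6319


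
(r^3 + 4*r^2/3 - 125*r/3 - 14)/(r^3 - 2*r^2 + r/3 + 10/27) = 9*(r^2 + r - 42)/(9*r^2 - 21*r + 10)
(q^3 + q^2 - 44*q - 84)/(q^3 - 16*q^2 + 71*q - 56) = (q^2 + 8*q + 12)/(q^2 - 9*q + 8)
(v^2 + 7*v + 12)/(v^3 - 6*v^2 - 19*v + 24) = (v + 4)/(v^2 - 9*v + 8)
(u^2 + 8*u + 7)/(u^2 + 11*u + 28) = (u + 1)/(u + 4)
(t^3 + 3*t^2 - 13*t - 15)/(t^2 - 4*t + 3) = (t^2 + 6*t + 5)/(t - 1)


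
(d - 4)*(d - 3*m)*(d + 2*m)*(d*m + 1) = d^4*m - d^3*m^2 - 4*d^3*m + d^3 - 6*d^2*m^3 + 4*d^2*m^2 - d^2*m - 4*d^2 + 24*d*m^3 - 6*d*m^2 + 4*d*m + 24*m^2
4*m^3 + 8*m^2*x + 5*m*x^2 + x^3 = (m + x)*(2*m + x)^2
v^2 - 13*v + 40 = (v - 8)*(v - 5)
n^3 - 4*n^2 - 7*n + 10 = (n - 5)*(n - 1)*(n + 2)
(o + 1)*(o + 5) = o^2 + 6*o + 5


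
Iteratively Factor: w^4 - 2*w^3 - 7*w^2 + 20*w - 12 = (w - 1)*(w^3 - w^2 - 8*w + 12) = (w - 1)*(w + 3)*(w^2 - 4*w + 4) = (w - 2)*(w - 1)*(w + 3)*(w - 2)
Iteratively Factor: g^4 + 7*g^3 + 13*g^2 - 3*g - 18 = (g + 3)*(g^3 + 4*g^2 + g - 6) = (g + 2)*(g + 3)*(g^2 + 2*g - 3) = (g + 2)*(g + 3)^2*(g - 1)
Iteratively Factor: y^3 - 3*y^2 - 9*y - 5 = (y + 1)*(y^2 - 4*y - 5) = (y - 5)*(y + 1)*(y + 1)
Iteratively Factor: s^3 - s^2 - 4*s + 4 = (s - 1)*(s^2 - 4) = (s - 1)*(s + 2)*(s - 2)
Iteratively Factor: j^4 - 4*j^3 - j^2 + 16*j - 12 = (j - 1)*(j^3 - 3*j^2 - 4*j + 12) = (j - 3)*(j - 1)*(j^2 - 4) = (j - 3)*(j - 1)*(j + 2)*(j - 2)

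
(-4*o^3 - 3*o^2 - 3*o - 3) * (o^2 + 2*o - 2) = -4*o^5 - 11*o^4 - o^3 - 3*o^2 + 6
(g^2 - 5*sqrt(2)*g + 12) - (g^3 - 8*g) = -g^3 + g^2 - 5*sqrt(2)*g + 8*g + 12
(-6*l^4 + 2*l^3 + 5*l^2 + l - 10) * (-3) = 18*l^4 - 6*l^3 - 15*l^2 - 3*l + 30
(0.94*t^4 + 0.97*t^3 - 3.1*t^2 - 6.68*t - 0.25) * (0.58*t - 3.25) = 0.5452*t^5 - 2.4924*t^4 - 4.9505*t^3 + 6.2006*t^2 + 21.565*t + 0.8125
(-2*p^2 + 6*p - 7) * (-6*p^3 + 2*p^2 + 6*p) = 12*p^5 - 40*p^4 + 42*p^3 + 22*p^2 - 42*p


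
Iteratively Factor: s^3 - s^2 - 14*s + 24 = (s + 4)*(s^2 - 5*s + 6) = (s - 3)*(s + 4)*(s - 2)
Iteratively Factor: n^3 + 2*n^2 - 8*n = (n)*(n^2 + 2*n - 8) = n*(n - 2)*(n + 4)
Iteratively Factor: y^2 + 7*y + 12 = (y + 4)*(y + 3)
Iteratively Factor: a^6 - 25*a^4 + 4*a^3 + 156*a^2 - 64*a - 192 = (a - 4)*(a^5 + 4*a^4 - 9*a^3 - 32*a^2 + 28*a + 48) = (a - 4)*(a + 1)*(a^4 + 3*a^3 - 12*a^2 - 20*a + 48) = (a - 4)*(a - 2)*(a + 1)*(a^3 + 5*a^2 - 2*a - 24) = (a - 4)*(a - 2)^2*(a + 1)*(a^2 + 7*a + 12) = (a - 4)*(a - 2)^2*(a + 1)*(a + 3)*(a + 4)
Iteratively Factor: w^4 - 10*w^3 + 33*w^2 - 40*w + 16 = (w - 1)*(w^3 - 9*w^2 + 24*w - 16) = (w - 4)*(w - 1)*(w^2 - 5*w + 4) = (w - 4)*(w - 1)^2*(w - 4)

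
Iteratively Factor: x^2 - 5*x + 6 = (x - 3)*(x - 2)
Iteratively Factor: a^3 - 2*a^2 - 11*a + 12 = (a - 1)*(a^2 - a - 12) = (a - 4)*(a - 1)*(a + 3)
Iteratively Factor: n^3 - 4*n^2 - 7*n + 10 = (n - 1)*(n^2 - 3*n - 10) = (n - 5)*(n - 1)*(n + 2)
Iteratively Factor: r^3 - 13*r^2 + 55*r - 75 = (r - 5)*(r^2 - 8*r + 15) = (r - 5)^2*(r - 3)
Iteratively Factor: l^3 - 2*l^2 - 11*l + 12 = (l - 1)*(l^2 - l - 12) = (l - 4)*(l - 1)*(l + 3)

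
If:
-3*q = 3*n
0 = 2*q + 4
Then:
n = 2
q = -2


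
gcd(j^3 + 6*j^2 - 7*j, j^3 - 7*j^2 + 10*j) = j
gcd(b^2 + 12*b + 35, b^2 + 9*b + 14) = b + 7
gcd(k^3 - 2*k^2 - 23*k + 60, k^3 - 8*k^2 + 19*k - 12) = k^2 - 7*k + 12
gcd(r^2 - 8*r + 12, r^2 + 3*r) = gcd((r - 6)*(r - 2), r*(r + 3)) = 1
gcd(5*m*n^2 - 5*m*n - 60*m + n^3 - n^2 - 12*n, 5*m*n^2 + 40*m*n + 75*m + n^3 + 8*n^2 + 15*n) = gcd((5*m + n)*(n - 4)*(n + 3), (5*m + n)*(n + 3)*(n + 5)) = 5*m*n + 15*m + n^2 + 3*n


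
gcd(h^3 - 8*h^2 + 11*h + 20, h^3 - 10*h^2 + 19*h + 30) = h^2 - 4*h - 5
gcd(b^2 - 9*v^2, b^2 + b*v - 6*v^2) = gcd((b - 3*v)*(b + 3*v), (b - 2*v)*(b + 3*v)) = b + 3*v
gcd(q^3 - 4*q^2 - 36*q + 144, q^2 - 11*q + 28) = q - 4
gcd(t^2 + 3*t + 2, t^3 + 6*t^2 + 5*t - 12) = 1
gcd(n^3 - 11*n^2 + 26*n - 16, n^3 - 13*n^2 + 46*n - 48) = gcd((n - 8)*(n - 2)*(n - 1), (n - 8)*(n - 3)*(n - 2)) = n^2 - 10*n + 16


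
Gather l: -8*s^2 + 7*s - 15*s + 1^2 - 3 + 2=-8*s^2 - 8*s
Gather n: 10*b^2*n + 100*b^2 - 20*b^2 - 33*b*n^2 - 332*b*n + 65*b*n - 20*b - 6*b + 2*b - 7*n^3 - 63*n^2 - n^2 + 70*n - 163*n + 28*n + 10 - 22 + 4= 80*b^2 - 24*b - 7*n^3 + n^2*(-33*b - 64) + n*(10*b^2 - 267*b - 65) - 8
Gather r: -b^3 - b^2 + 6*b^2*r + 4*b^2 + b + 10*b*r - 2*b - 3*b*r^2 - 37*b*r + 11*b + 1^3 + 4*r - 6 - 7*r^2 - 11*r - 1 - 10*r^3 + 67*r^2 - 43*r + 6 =-b^3 + 3*b^2 + 10*b - 10*r^3 + r^2*(60 - 3*b) + r*(6*b^2 - 27*b - 50)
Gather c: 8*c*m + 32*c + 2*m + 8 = c*(8*m + 32) + 2*m + 8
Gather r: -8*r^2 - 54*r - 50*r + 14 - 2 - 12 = -8*r^2 - 104*r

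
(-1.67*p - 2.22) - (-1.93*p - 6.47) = 0.26*p + 4.25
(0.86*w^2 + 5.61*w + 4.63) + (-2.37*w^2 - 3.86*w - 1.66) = -1.51*w^2 + 1.75*w + 2.97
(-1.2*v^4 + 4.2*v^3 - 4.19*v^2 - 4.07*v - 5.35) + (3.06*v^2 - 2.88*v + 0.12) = -1.2*v^4 + 4.2*v^3 - 1.13*v^2 - 6.95*v - 5.23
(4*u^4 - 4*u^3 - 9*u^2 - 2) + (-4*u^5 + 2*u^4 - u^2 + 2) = -4*u^5 + 6*u^4 - 4*u^3 - 10*u^2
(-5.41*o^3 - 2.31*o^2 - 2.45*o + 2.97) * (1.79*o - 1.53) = -9.6839*o^4 + 4.1424*o^3 - 0.8512*o^2 + 9.0648*o - 4.5441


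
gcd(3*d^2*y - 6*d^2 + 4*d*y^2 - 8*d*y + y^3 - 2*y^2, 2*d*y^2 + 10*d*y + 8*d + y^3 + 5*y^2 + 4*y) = 1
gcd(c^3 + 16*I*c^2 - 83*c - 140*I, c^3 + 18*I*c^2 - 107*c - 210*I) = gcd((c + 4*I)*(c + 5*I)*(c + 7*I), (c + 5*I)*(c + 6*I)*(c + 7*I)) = c^2 + 12*I*c - 35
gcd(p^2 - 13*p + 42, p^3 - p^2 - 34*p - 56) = p - 7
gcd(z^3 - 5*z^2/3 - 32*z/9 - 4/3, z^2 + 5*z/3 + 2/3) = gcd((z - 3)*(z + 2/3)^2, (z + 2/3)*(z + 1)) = z + 2/3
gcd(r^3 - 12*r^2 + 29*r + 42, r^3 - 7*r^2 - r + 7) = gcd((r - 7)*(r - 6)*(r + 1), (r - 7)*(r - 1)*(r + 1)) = r^2 - 6*r - 7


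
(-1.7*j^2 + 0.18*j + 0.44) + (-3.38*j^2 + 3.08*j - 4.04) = -5.08*j^2 + 3.26*j - 3.6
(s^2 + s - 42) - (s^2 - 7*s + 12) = 8*s - 54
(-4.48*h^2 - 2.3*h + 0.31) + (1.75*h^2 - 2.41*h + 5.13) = -2.73*h^2 - 4.71*h + 5.44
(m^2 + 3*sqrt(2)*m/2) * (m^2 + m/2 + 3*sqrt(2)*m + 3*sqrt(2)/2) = m^4 + m^3/2 + 9*sqrt(2)*m^3/2 + 9*sqrt(2)*m^2/4 + 9*m^2 + 9*m/2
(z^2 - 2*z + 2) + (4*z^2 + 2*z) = 5*z^2 + 2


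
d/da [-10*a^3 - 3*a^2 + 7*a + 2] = -30*a^2 - 6*a + 7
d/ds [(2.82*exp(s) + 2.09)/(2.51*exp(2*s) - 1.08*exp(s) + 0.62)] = (-7.0782*exp(2*s) - 10.4918*exp(s) + 4.0056)*exp(s)/(6.3001*exp(4*s) - 5.4216*exp(3*s) + 4.2788*exp(2*s) - 1.3392*exp(s) + 0.3844)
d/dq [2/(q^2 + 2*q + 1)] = 4*(-q - 1)/(q^2 + 2*q + 1)^2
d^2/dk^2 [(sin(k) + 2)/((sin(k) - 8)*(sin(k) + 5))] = -(sin(k)^5 + 11*sin(k)^4 + 220*sin(k)^3 + 206*sin(k)^2 + 1156*sin(k) + 44)/((sin(k) - 8)^3*(sin(k) + 5)^3)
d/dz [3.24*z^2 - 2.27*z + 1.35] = 6.48*z - 2.27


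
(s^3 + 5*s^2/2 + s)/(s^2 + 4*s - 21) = s*(2*s^2 + 5*s + 2)/(2*(s^2 + 4*s - 21))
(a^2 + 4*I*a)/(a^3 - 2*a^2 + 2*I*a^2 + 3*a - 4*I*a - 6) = a*(a + 4*I)/(a^3 + 2*a^2*(-1 + I) + a*(3 - 4*I) - 6)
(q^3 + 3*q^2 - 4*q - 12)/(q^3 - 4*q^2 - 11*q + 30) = (q + 2)/(q - 5)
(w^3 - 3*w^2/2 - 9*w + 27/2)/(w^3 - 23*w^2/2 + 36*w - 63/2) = (w + 3)/(w - 7)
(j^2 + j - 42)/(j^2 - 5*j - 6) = (j + 7)/(j + 1)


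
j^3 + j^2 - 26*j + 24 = (j - 4)*(j - 1)*(j + 6)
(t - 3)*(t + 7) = t^2 + 4*t - 21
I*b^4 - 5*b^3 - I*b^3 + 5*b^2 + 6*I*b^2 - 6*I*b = b*(b - I)*(b + 6*I)*(I*b - I)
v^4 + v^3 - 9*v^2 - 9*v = v*(v - 3)*(v + 1)*(v + 3)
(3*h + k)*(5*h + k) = 15*h^2 + 8*h*k + k^2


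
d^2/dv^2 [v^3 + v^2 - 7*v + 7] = 6*v + 2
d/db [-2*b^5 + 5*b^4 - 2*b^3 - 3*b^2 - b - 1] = -10*b^4 + 20*b^3 - 6*b^2 - 6*b - 1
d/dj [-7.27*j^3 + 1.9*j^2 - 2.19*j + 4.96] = -21.81*j^2 + 3.8*j - 2.19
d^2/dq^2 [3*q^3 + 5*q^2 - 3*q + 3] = 18*q + 10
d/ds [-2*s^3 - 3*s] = -6*s^2 - 3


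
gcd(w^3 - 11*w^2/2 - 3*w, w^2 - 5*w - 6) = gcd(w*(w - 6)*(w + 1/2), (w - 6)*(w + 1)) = w - 6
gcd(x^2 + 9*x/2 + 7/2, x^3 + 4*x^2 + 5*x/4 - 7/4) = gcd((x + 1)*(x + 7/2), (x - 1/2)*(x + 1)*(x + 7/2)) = x^2 + 9*x/2 + 7/2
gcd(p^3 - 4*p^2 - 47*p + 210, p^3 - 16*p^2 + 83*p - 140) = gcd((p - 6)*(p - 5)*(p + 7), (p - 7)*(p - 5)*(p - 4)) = p - 5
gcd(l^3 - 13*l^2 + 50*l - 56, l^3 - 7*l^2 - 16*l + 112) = l^2 - 11*l + 28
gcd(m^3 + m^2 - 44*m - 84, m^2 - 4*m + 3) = 1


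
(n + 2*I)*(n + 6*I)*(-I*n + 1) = -I*n^3 + 9*n^2 + 20*I*n - 12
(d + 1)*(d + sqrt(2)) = d^2 + d + sqrt(2)*d + sqrt(2)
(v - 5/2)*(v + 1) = v^2 - 3*v/2 - 5/2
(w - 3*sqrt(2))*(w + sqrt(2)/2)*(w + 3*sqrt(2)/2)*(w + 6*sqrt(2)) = w^4 + 5*sqrt(2)*w^3 - 45*w^2/2 - 135*sqrt(2)*w/2 - 54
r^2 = r^2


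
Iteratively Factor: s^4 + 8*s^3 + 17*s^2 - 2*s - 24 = (s + 2)*(s^3 + 6*s^2 + 5*s - 12) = (s + 2)*(s + 4)*(s^2 + 2*s - 3) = (s - 1)*(s + 2)*(s + 4)*(s + 3)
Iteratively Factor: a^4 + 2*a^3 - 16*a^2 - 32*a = (a + 2)*(a^3 - 16*a) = a*(a + 2)*(a^2 - 16) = a*(a - 4)*(a + 2)*(a + 4)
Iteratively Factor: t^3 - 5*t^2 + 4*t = (t)*(t^2 - 5*t + 4) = t*(t - 1)*(t - 4)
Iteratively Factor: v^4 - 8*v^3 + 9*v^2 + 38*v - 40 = (v - 5)*(v^3 - 3*v^2 - 6*v + 8) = (v - 5)*(v - 4)*(v^2 + v - 2) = (v - 5)*(v - 4)*(v - 1)*(v + 2)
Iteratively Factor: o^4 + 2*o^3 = (o)*(o^3 + 2*o^2) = o*(o + 2)*(o^2) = o^2*(o + 2)*(o)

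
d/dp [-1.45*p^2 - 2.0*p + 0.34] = -2.9*p - 2.0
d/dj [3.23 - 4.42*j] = -4.42000000000000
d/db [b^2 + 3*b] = 2*b + 3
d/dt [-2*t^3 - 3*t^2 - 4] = 6*t*(-t - 1)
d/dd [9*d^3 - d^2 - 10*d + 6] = 27*d^2 - 2*d - 10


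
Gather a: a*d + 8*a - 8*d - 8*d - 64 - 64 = a*(d + 8) - 16*d - 128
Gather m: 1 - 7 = -6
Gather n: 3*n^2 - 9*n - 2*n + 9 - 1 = 3*n^2 - 11*n + 8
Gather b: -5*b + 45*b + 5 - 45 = 40*b - 40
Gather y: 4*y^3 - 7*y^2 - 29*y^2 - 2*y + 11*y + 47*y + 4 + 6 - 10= 4*y^3 - 36*y^2 + 56*y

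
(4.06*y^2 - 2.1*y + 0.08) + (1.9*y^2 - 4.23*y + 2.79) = 5.96*y^2 - 6.33*y + 2.87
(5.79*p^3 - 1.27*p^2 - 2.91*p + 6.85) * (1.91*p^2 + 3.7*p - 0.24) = 11.0589*p^5 + 18.9973*p^4 - 11.6467*p^3 + 2.6213*p^2 + 26.0434*p - 1.644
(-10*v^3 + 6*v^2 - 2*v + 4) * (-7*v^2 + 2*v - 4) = 70*v^5 - 62*v^4 + 66*v^3 - 56*v^2 + 16*v - 16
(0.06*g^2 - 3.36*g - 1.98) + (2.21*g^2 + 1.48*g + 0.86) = 2.27*g^2 - 1.88*g - 1.12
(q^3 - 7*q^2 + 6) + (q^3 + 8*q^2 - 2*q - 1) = 2*q^3 + q^2 - 2*q + 5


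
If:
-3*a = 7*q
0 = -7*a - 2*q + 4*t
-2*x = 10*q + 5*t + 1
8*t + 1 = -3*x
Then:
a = 28/403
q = -12/403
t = 43/403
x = -249/403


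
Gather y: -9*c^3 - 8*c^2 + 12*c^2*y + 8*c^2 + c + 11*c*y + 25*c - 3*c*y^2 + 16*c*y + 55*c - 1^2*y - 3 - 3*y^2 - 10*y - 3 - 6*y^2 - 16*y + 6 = -9*c^3 + 81*c + y^2*(-3*c - 9) + y*(12*c^2 + 27*c - 27)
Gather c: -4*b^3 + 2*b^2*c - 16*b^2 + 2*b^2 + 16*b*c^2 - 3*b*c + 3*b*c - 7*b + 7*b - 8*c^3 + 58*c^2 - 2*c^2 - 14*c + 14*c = -4*b^3 + 2*b^2*c - 14*b^2 - 8*c^3 + c^2*(16*b + 56)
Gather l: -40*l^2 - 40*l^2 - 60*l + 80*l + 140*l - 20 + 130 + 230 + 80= -80*l^2 + 160*l + 420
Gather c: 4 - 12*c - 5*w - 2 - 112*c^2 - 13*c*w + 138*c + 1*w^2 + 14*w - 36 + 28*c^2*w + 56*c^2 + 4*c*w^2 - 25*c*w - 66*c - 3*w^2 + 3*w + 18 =c^2*(28*w - 56) + c*(4*w^2 - 38*w + 60) - 2*w^2 + 12*w - 16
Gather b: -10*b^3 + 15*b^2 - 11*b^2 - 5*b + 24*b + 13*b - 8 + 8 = -10*b^3 + 4*b^2 + 32*b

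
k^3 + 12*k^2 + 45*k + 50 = (k + 2)*(k + 5)^2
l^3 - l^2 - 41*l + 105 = (l - 5)*(l - 3)*(l + 7)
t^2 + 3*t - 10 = (t - 2)*(t + 5)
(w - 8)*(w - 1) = w^2 - 9*w + 8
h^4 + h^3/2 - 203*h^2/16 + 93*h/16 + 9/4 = (h - 3)*(h - 3/4)*(h + 1/4)*(h + 4)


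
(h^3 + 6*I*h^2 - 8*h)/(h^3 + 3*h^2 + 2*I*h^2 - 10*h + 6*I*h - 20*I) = h*(h + 4*I)/(h^2 + 3*h - 10)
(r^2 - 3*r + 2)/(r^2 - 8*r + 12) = (r - 1)/(r - 6)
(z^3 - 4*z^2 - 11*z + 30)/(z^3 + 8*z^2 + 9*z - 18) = (z^2 - 7*z + 10)/(z^2 + 5*z - 6)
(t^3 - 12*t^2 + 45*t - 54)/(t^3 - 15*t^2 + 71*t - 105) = (t^2 - 9*t + 18)/(t^2 - 12*t + 35)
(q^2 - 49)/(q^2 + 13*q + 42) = (q - 7)/(q + 6)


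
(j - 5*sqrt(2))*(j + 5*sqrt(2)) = j^2 - 50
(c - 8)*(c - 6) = c^2 - 14*c + 48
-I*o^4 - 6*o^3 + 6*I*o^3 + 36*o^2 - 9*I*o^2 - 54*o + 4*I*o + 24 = (o - 4)*(o - 1)*(o - 6*I)*(-I*o + I)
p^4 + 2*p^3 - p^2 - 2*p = p*(p - 1)*(p + 1)*(p + 2)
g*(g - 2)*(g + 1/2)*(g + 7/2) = g^4 + 2*g^3 - 25*g^2/4 - 7*g/2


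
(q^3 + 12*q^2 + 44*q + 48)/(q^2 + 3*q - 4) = (q^2 + 8*q + 12)/(q - 1)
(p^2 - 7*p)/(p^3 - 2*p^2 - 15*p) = (7 - p)/(-p^2 + 2*p + 15)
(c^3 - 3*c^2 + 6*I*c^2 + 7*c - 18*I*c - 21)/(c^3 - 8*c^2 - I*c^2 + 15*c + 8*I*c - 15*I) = (c + 7*I)/(c - 5)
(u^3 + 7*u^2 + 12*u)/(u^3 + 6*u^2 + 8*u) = (u + 3)/(u + 2)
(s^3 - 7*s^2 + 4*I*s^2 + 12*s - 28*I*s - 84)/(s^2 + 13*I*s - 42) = (s^2 - s*(7 + 2*I) + 14*I)/(s + 7*I)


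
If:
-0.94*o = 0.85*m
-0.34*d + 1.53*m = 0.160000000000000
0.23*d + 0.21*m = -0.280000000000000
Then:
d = -1.09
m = -0.14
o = 0.12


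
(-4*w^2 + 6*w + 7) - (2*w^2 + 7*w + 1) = -6*w^2 - w + 6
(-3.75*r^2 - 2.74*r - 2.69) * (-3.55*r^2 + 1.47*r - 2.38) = 13.3125*r^4 + 4.2145*r^3 + 14.4467*r^2 + 2.5669*r + 6.4022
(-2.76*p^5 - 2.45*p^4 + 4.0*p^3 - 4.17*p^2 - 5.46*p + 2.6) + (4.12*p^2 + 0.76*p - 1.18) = -2.76*p^5 - 2.45*p^4 + 4.0*p^3 - 0.0499999999999998*p^2 - 4.7*p + 1.42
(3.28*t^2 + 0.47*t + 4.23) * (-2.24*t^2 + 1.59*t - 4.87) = -7.3472*t^4 + 4.1624*t^3 - 24.7015*t^2 + 4.4368*t - 20.6001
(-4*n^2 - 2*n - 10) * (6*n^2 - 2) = -24*n^4 - 12*n^3 - 52*n^2 + 4*n + 20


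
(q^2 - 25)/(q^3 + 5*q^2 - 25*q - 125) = 1/(q + 5)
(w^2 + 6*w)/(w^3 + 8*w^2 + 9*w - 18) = w/(w^2 + 2*w - 3)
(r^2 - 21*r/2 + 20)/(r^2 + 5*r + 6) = (r^2 - 21*r/2 + 20)/(r^2 + 5*r + 6)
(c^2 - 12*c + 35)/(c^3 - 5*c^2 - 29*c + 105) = (c - 5)/(c^2 + 2*c - 15)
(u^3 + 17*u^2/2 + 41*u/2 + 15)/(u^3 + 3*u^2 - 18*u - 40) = (u + 3/2)/(u - 4)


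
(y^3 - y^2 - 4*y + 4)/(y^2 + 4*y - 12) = (y^2 + y - 2)/(y + 6)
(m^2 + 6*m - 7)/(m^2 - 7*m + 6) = (m + 7)/(m - 6)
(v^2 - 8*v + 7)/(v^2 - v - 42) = (v - 1)/(v + 6)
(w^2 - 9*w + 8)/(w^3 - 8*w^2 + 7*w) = (w - 8)/(w*(w - 7))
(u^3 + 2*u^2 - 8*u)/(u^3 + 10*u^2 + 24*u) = (u - 2)/(u + 6)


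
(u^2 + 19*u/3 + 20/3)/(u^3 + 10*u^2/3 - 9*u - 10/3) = (3*u + 4)/(3*u^2 - 5*u - 2)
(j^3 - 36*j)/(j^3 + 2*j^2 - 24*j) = (j - 6)/(j - 4)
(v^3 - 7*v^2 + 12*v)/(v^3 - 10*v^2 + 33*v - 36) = v/(v - 3)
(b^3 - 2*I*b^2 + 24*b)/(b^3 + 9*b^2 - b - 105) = b*(b^2 - 2*I*b + 24)/(b^3 + 9*b^2 - b - 105)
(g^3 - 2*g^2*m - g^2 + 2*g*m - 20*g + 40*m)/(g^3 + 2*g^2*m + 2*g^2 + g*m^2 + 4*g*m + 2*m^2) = (g^3 - 2*g^2*m - g^2 + 2*g*m - 20*g + 40*m)/(g^3 + 2*g^2*m + 2*g^2 + g*m^2 + 4*g*m + 2*m^2)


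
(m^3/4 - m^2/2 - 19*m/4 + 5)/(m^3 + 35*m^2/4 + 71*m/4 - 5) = (m^2 - 6*m + 5)/(4*m^2 + 19*m - 5)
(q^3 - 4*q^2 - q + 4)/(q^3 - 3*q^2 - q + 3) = (q - 4)/(q - 3)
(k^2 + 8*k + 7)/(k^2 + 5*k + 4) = (k + 7)/(k + 4)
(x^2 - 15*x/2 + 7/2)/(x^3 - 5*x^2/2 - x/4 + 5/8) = 4*(x - 7)/(4*x^2 - 8*x - 5)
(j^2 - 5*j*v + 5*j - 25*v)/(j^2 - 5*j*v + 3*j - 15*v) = (j + 5)/(j + 3)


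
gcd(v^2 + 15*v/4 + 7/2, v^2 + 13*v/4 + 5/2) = v + 2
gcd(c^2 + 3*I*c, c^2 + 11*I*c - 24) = c + 3*I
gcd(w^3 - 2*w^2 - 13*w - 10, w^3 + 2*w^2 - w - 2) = w^2 + 3*w + 2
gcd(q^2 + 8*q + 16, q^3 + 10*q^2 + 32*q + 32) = q^2 + 8*q + 16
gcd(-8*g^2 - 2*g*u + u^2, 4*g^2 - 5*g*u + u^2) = -4*g + u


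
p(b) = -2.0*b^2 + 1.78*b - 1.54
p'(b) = 1.78 - 4.0*b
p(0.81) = -1.41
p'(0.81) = -1.46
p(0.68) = -1.25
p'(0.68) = -0.94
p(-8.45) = -159.39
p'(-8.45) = 35.58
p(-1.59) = -9.43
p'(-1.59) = 8.14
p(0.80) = -1.40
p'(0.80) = -1.42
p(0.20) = -1.26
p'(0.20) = 0.98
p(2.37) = -8.56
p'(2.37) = -7.70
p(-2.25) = -15.67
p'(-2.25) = 10.78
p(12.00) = -268.18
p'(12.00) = -46.22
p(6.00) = -62.86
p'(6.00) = -22.22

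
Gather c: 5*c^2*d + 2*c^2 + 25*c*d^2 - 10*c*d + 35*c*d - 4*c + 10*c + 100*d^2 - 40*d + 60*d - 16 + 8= c^2*(5*d + 2) + c*(25*d^2 + 25*d + 6) + 100*d^2 + 20*d - 8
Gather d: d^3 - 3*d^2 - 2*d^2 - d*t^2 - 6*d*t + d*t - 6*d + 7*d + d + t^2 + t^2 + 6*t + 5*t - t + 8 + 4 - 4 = d^3 - 5*d^2 + d*(-t^2 - 5*t + 2) + 2*t^2 + 10*t + 8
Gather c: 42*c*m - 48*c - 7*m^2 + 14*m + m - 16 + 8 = c*(42*m - 48) - 7*m^2 + 15*m - 8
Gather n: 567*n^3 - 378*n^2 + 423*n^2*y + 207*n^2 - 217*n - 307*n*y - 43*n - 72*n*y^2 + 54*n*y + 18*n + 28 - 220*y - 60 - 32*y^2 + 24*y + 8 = 567*n^3 + n^2*(423*y - 171) + n*(-72*y^2 - 253*y - 242) - 32*y^2 - 196*y - 24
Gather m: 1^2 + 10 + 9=20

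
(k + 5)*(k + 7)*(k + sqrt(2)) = k^3 + sqrt(2)*k^2 + 12*k^2 + 12*sqrt(2)*k + 35*k + 35*sqrt(2)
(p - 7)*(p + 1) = p^2 - 6*p - 7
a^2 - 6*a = a*(a - 6)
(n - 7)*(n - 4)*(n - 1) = n^3 - 12*n^2 + 39*n - 28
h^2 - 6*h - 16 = (h - 8)*(h + 2)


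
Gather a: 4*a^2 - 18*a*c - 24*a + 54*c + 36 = 4*a^2 + a*(-18*c - 24) + 54*c + 36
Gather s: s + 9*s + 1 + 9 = 10*s + 10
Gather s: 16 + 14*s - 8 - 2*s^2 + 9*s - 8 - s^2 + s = -3*s^2 + 24*s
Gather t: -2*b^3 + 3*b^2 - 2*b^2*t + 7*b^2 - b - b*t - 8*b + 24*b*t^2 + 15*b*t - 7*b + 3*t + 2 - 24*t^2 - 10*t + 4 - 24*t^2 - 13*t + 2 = -2*b^3 + 10*b^2 - 16*b + t^2*(24*b - 48) + t*(-2*b^2 + 14*b - 20) + 8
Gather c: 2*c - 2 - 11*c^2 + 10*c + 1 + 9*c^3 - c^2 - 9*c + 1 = 9*c^3 - 12*c^2 + 3*c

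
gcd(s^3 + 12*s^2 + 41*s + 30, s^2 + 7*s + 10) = s + 5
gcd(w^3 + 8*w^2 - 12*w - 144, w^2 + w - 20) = w - 4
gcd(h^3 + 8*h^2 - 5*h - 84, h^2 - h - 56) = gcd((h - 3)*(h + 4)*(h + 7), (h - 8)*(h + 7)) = h + 7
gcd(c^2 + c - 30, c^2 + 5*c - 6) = c + 6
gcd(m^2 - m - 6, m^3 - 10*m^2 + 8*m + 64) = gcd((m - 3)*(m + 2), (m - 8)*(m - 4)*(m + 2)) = m + 2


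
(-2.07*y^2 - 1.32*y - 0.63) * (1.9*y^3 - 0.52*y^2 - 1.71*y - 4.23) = -3.933*y^5 - 1.4316*y^4 + 3.0291*y^3 + 11.3409*y^2 + 6.6609*y + 2.6649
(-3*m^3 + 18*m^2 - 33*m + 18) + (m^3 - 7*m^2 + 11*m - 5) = -2*m^3 + 11*m^2 - 22*m + 13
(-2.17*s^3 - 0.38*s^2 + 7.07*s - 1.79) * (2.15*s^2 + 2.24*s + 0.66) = -4.6655*s^5 - 5.6778*s^4 + 12.9171*s^3 + 11.7375*s^2 + 0.6566*s - 1.1814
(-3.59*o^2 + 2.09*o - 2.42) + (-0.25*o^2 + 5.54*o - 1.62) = -3.84*o^2 + 7.63*o - 4.04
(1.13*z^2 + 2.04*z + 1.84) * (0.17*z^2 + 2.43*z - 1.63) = 0.1921*z^4 + 3.0927*z^3 + 3.4281*z^2 + 1.146*z - 2.9992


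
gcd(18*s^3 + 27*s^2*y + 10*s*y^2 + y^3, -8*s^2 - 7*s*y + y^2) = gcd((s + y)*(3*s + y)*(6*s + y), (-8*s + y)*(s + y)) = s + y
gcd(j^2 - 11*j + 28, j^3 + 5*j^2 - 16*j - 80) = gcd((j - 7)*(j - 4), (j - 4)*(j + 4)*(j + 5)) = j - 4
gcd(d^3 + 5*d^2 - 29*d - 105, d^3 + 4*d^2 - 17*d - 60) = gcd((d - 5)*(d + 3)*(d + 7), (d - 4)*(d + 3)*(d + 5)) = d + 3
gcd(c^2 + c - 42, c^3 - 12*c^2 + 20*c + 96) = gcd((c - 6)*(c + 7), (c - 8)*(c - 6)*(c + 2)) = c - 6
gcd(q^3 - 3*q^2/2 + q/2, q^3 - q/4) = q^2 - q/2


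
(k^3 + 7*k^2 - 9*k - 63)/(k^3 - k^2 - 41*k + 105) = (k + 3)/(k - 5)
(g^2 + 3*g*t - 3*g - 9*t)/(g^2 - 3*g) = (g + 3*t)/g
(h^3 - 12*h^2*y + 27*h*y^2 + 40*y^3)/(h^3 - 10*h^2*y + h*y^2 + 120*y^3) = (h + y)/(h + 3*y)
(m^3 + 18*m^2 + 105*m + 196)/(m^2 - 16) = (m^2 + 14*m + 49)/(m - 4)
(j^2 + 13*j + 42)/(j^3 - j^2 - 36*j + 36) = (j + 7)/(j^2 - 7*j + 6)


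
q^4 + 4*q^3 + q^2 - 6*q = q*(q - 1)*(q + 2)*(q + 3)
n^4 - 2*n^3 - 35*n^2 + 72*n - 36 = (n - 6)*(n - 1)^2*(n + 6)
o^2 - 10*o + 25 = (o - 5)^2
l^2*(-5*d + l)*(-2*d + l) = 10*d^2*l^2 - 7*d*l^3 + l^4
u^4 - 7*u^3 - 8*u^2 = u^2*(u - 8)*(u + 1)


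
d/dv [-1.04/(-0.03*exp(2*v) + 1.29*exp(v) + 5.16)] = (1.3416 - 0.0624*exp(v))*exp(v)/(-0.03*exp(2*v) + 1.29*exp(v) + 5.16)^2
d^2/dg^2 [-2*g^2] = -4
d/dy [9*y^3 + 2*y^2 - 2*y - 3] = 27*y^2 + 4*y - 2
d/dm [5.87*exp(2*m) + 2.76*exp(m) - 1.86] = (11.74*exp(m) + 2.76)*exp(m)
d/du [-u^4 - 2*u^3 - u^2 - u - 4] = -4*u^3 - 6*u^2 - 2*u - 1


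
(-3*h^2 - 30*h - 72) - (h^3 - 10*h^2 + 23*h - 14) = -h^3 + 7*h^2 - 53*h - 58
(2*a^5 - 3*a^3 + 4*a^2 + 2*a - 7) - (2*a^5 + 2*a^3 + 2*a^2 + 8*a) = -5*a^3 + 2*a^2 - 6*a - 7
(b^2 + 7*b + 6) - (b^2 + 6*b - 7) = b + 13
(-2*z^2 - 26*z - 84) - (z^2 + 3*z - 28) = -3*z^2 - 29*z - 56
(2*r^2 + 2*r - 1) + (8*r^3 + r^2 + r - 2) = 8*r^3 + 3*r^2 + 3*r - 3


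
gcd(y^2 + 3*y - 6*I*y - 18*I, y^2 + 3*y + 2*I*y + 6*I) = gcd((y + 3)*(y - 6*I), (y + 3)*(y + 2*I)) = y + 3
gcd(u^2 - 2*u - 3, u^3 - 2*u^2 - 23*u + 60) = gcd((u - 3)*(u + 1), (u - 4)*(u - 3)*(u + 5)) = u - 3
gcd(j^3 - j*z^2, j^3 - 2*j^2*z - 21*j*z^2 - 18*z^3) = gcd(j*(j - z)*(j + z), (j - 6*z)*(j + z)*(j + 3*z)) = j + z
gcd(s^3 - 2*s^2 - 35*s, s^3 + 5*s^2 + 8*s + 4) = 1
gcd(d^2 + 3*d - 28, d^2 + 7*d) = d + 7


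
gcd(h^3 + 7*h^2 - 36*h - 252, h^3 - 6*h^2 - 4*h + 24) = h - 6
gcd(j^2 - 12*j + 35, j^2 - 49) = j - 7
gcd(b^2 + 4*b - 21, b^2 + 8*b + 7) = b + 7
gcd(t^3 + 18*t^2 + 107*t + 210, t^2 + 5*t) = t + 5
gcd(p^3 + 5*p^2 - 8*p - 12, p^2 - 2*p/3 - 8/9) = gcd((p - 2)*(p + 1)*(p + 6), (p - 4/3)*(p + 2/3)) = 1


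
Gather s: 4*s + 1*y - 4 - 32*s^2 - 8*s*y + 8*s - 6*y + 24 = -32*s^2 + s*(12 - 8*y) - 5*y + 20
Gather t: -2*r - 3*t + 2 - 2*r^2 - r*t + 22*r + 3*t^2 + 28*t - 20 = -2*r^2 + 20*r + 3*t^2 + t*(25 - r) - 18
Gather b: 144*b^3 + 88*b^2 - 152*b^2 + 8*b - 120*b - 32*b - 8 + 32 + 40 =144*b^3 - 64*b^2 - 144*b + 64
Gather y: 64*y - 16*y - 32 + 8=48*y - 24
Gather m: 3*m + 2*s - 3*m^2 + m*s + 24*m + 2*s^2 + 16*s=-3*m^2 + m*(s + 27) + 2*s^2 + 18*s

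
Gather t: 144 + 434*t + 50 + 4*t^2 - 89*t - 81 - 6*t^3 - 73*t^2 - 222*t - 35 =-6*t^3 - 69*t^2 + 123*t + 78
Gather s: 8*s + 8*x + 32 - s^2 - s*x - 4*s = -s^2 + s*(4 - x) + 8*x + 32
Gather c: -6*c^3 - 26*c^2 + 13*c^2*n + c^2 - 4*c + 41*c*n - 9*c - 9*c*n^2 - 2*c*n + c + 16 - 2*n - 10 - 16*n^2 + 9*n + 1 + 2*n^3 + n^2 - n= -6*c^3 + c^2*(13*n - 25) + c*(-9*n^2 + 39*n - 12) + 2*n^3 - 15*n^2 + 6*n + 7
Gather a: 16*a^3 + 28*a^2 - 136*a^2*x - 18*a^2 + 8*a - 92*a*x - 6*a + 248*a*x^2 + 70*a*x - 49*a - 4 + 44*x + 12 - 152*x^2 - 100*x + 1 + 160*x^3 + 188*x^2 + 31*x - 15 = 16*a^3 + a^2*(10 - 136*x) + a*(248*x^2 - 22*x - 47) + 160*x^3 + 36*x^2 - 25*x - 6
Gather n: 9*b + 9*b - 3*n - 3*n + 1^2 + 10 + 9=18*b - 6*n + 20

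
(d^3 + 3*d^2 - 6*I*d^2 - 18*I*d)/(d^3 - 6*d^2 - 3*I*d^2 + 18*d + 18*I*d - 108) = d*(d + 3)/(d^2 + 3*d*(-2 + I) - 18*I)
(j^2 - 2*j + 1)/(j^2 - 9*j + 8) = (j - 1)/(j - 8)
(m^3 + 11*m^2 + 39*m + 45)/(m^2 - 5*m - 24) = (m^2 + 8*m + 15)/(m - 8)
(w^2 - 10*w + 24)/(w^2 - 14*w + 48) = (w - 4)/(w - 8)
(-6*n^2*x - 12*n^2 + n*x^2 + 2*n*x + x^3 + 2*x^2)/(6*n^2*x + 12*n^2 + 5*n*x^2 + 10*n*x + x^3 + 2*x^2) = (-2*n + x)/(2*n + x)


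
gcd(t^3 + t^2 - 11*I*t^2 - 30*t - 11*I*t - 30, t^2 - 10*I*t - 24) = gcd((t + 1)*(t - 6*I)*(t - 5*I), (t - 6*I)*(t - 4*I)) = t - 6*I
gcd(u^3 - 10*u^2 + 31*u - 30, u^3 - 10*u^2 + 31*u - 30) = u^3 - 10*u^2 + 31*u - 30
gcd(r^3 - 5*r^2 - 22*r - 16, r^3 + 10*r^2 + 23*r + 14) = r^2 + 3*r + 2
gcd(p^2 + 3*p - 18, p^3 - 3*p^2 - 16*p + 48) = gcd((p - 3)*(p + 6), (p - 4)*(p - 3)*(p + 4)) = p - 3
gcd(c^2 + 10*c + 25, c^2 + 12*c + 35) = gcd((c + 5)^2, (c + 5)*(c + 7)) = c + 5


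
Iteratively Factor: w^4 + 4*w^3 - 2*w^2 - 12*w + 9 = (w + 3)*(w^3 + w^2 - 5*w + 3) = (w - 1)*(w + 3)*(w^2 + 2*w - 3) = (w - 1)^2*(w + 3)*(w + 3)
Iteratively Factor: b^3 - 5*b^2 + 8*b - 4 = (b - 2)*(b^2 - 3*b + 2) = (b - 2)*(b - 1)*(b - 2)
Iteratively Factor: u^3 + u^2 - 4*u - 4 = (u + 1)*(u^2 - 4) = (u + 1)*(u + 2)*(u - 2)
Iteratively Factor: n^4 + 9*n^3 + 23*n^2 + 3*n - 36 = (n + 3)*(n^3 + 6*n^2 + 5*n - 12) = (n + 3)*(n + 4)*(n^2 + 2*n - 3) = (n - 1)*(n + 3)*(n + 4)*(n + 3)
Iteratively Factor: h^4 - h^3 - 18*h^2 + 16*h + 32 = (h + 4)*(h^3 - 5*h^2 + 2*h + 8) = (h - 4)*(h + 4)*(h^2 - h - 2) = (h - 4)*(h + 1)*(h + 4)*(h - 2)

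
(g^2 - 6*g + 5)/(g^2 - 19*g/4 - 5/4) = 4*(g - 1)/(4*g + 1)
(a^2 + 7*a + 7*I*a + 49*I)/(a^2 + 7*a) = (a + 7*I)/a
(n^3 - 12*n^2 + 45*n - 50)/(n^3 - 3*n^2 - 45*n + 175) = (n - 2)/(n + 7)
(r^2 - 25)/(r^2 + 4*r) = (r^2 - 25)/(r*(r + 4))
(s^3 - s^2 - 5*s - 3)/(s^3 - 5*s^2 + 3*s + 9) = (s + 1)/(s - 3)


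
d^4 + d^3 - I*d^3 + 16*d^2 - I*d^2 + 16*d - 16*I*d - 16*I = (d + 1)*(d - 4*I)*(d - I)*(d + 4*I)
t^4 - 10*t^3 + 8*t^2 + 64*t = t*(t - 8)*(t - 4)*(t + 2)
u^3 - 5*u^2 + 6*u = u*(u - 3)*(u - 2)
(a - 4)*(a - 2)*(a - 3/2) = a^3 - 15*a^2/2 + 17*a - 12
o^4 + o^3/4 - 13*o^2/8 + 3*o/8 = o*(o - 1)*(o - 1/4)*(o + 3/2)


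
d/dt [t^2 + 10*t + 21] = 2*t + 10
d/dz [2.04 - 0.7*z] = -0.700000000000000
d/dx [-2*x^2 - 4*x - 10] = -4*x - 4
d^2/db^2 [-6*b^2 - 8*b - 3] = -12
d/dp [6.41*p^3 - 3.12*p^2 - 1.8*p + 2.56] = 19.23*p^2 - 6.24*p - 1.8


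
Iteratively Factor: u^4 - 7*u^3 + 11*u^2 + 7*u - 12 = (u - 3)*(u^3 - 4*u^2 - u + 4) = (u - 3)*(u + 1)*(u^2 - 5*u + 4) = (u - 4)*(u - 3)*(u + 1)*(u - 1)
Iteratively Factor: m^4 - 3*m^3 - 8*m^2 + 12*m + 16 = (m - 2)*(m^3 - m^2 - 10*m - 8) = (m - 4)*(m - 2)*(m^2 + 3*m + 2) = (m - 4)*(m - 2)*(m + 2)*(m + 1)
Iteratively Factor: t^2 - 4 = (t + 2)*(t - 2)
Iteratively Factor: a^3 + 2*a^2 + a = (a + 1)*(a^2 + a) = (a + 1)^2*(a)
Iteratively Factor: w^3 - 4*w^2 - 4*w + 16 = (w - 2)*(w^2 - 2*w - 8) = (w - 4)*(w - 2)*(w + 2)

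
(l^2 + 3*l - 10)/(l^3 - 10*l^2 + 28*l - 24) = (l + 5)/(l^2 - 8*l + 12)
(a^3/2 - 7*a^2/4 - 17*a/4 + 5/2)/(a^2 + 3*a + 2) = (2*a^2 - 11*a + 5)/(4*(a + 1))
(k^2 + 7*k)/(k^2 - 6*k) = (k + 7)/(k - 6)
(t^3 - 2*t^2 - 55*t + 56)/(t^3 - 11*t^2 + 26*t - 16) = (t + 7)/(t - 2)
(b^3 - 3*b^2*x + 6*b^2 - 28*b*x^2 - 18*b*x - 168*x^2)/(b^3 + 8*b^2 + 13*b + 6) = (b^2 - 3*b*x - 28*x^2)/(b^2 + 2*b + 1)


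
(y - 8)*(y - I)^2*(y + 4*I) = y^4 - 8*y^3 + 2*I*y^3 + 7*y^2 - 16*I*y^2 - 56*y - 4*I*y + 32*I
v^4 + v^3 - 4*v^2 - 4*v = v*(v - 2)*(v + 1)*(v + 2)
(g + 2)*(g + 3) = g^2 + 5*g + 6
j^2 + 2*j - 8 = (j - 2)*(j + 4)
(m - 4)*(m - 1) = m^2 - 5*m + 4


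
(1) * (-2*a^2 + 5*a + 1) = -2*a^2 + 5*a + 1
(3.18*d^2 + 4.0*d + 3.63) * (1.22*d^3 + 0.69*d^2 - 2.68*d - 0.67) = 3.8796*d^5 + 7.0742*d^4 - 1.3338*d^3 - 10.3459*d^2 - 12.4084*d - 2.4321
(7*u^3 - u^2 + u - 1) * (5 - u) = -7*u^4 + 36*u^3 - 6*u^2 + 6*u - 5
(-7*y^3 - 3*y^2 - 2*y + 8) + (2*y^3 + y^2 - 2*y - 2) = -5*y^3 - 2*y^2 - 4*y + 6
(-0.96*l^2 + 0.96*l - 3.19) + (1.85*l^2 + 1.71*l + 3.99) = 0.89*l^2 + 2.67*l + 0.8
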